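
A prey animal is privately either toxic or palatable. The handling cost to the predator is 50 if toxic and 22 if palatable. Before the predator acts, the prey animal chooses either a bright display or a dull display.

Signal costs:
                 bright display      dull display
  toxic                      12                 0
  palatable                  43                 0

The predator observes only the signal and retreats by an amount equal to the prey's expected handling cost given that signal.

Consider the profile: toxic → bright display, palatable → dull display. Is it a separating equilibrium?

If types separate, bright display earns payment 50 and dull display earns 22.
Toxic: bright display gives 50 − 12 = 38; dull display gives 22 − 0 = 22. No deviation. ✓
Palatable: dull display gives 22 − 0 = 22; bright display gives 50 − 43 = 7. No deviation. ✓
Both incentive constraints hold.

Yes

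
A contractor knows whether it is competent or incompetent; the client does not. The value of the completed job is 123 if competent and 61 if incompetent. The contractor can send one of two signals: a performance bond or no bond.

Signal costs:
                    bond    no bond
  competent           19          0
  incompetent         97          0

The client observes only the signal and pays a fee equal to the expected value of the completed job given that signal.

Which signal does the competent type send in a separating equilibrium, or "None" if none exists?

Try competent → bond, incompetent → no bond:
  If types separate, bond earns payment 123 and no bond earns 61.
  Competent: bond gives 123 − 19 = 104; no bond gives 61 − 0 = 61. No deviation. ✓
  Incompetent: no bond gives 61 − 0 = 61; bond gives 123 − 97 = 26. No deviation. ✓
Both hold — the competent type sends bond.

bond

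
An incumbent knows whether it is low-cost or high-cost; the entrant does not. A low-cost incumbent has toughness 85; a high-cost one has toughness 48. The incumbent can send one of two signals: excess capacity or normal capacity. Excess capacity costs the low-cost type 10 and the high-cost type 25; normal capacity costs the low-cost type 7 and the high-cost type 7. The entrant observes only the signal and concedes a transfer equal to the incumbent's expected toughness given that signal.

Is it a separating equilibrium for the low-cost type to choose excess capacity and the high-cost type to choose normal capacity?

No

Under separation the entrant infers type exactly: excess capacity → low-cost (pays 85), normal capacity → high-cost (pays 48).
Low-cost: excess capacity gives 85 − 10 = 75; normal capacity gives 48 − 7 = 41. No deviation. ✓
High-cost: normal capacity gives 48 − 7 = 41; excess capacity gives 85 − 25 = 60. Would deviate. ✗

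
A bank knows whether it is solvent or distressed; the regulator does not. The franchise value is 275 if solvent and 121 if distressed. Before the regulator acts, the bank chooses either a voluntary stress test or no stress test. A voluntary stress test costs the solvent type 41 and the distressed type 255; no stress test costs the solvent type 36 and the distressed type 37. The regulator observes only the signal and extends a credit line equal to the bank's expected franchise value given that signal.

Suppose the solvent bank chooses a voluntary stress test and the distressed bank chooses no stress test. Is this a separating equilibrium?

Yes

Under separation the regulator infers type exactly: stress test → solvent (pays 275), no stress test → distressed (pays 121).
Solvent: stress test gives 275 − 41 = 234; no stress test gives 121 − 36 = 85. No deviation. ✓
Distressed: no stress test gives 121 − 37 = 84; stress test gives 275 − 255 = 20. No deviation. ✓
Neither type gains from mimicking the other.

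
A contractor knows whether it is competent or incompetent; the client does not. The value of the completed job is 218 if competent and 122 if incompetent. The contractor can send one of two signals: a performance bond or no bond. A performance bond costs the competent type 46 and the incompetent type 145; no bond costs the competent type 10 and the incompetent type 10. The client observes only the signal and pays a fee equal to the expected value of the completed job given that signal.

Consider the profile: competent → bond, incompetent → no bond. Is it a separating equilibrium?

Yes

Under separation the client infers type exactly: bond → competent (pays 218), no bond → incompetent (pays 122).
Competent: bond gives 218 − 46 = 172; no bond gives 122 − 10 = 112. No deviation. ✓
Incompetent: no bond gives 122 − 10 = 112; bond gives 218 − 145 = 73. No deviation. ✓
Both incentive constraints hold.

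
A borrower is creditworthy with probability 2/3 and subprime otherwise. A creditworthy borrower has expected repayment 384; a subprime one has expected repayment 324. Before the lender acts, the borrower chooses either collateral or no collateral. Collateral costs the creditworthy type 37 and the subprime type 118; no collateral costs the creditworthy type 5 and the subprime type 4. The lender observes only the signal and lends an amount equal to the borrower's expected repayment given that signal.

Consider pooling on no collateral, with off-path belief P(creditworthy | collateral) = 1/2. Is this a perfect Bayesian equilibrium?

On the equilibrium path (no collateral) the lender holds the prior 2/3 and pays 2/3·384 + 1/3·324 = 364. Off-path (collateral) belief 1/2 gives 1/2·384 + 1/2·324 = 354.
Creditworthy: no collateral gives 364 − 5 = 359; collateral gives 354 − 37 = 317. Stays. ✓
Subprime: no collateral gives 364 − 4 = 360; collateral gives 354 − 118 = 236. Stays. ✓
Beliefs are Bayes-consistent on-path and both types best-respond.

Yes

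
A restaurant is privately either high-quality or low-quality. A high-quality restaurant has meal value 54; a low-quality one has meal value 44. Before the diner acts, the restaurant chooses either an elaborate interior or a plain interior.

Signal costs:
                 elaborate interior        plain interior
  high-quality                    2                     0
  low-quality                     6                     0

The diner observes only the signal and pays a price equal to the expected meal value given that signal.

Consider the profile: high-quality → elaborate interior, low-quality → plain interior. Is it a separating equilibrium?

No

If types separate, elaborate interior earns payment 54 and plain interior earns 44.
High-quality: elaborate interior gives 54 − 2 = 52; plain interior gives 44 − 0 = 44. No deviation. ✓
Low-quality: plain interior gives 44 − 0 = 44; elaborate interior gives 54 − 6 = 48. Would deviate. ✗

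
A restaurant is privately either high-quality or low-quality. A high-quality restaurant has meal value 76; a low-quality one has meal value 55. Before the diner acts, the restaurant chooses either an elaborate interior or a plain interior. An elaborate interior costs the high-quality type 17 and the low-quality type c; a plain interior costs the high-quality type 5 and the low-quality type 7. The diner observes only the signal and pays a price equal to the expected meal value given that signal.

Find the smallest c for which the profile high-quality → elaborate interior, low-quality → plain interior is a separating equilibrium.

28

Under separation: elaborate interior → high-quality (pays 76); plain interior → low-quality (pays 55).
High-quality: 76 − 17 = 59 ≥ 55 − 5 = 50. Holds regardless of c. ✓
Low-quality: 55 − 7 ≥ 76 − c, so c ≥ 76 − 48 = 28.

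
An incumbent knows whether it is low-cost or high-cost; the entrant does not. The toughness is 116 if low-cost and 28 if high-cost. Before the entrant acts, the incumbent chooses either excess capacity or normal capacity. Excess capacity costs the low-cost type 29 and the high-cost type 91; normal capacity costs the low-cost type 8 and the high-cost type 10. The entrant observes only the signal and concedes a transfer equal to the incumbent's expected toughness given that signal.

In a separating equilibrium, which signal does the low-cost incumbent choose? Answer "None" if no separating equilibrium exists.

None

Try low-cost → excess capacity, high-cost → normal capacity:
  If types separate, excess capacity earns payment 116 and normal capacity earns 28.
  Low-cost: excess capacity gives 116 − 29 = 87; normal capacity gives 28 − 8 = 20. No deviation. ✓
  High-cost: normal capacity gives 28 − 10 = 18; excess capacity gives 116 − 91 = 25. Would deviate. ✗
Try low-cost → normal capacity, high-cost → excess capacity:
  If types separate, normal capacity earns payment 116 and excess capacity earns 28.
  Low-cost: normal capacity gives 116 − 8 = 108; excess capacity gives 28 − 29 = -1. No deviation. ✓
  High-cost: excess capacity gives 28 − 91 = -63; normal capacity gives 116 − 10 = 106. Would deviate. ✗
Neither assignment is incentive-compatible.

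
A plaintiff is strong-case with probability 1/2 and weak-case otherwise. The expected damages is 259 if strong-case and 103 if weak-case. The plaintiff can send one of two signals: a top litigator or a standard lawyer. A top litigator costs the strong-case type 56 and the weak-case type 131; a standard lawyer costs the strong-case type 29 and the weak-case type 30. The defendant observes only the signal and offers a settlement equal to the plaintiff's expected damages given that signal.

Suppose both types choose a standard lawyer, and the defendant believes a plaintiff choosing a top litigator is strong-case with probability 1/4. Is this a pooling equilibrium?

On the equilibrium path (standard lawyer) the defendant holds the prior 1/2 and pays 1/2·259 + 1/2·103 = 181. Off-path (top litigator) belief 1/4 gives 1/4·259 + 3/4·103 = 142.
Strong-case: standard lawyer gives 181 − 29 = 152; top litigator gives 142 − 56 = 86. Stays. ✓
Weak-case: standard lawyer gives 181 − 30 = 151; top litigator gives 142 − 131 = 11. Stays. ✓
Beliefs are Bayes-consistent on-path and both types best-respond.

Yes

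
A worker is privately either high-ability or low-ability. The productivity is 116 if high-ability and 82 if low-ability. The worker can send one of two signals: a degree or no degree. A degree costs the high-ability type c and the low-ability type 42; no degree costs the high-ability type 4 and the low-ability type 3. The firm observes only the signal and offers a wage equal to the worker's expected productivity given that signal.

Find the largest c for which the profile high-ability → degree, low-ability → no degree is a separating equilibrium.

38

Under separation: degree → high-ability (pays 116); no degree → low-ability (pays 82).
Low-ability: 82 − 3 = 79 ≥ 116 − 42 = 74. Holds regardless of c. ✓
High-ability: 116 − c ≥ 82 − 4, so c ≤ 116 − 78 = 38.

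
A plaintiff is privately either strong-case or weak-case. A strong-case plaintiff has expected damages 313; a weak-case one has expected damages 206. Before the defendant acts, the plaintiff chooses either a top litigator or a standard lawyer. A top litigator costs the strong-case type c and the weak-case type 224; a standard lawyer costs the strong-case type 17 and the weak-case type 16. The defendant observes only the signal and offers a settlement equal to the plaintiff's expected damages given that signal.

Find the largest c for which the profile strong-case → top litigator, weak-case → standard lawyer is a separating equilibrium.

124

Under separation: top litigator → strong-case (pays 313); standard lawyer → weak-case (pays 206).
Weak-case: 206 − 16 = 190 ≥ 313 − 224 = 89. Holds regardless of c. ✓
Strong-case: 313 − c ≥ 206 − 17, so c ≤ 313 − 189 = 124.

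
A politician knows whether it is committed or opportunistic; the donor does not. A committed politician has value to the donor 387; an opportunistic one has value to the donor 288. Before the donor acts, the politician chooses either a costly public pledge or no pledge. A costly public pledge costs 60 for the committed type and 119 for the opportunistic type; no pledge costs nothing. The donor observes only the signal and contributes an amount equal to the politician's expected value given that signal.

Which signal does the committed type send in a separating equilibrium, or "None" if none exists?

Try committed → pledge, opportunistic → no pledge:
  Under separation the donor infers type exactly: pledge → committed (pays 387), no pledge → opportunistic (pays 288).
  Committed: pledge gives 387 − 60 = 327; no pledge gives 288 − 0 = 288. No deviation. ✓
  Opportunistic: no pledge gives 288 − 0 = 288; pledge gives 387 − 119 = 268. No deviation. ✓
Both hold — the committed type sends pledge.

pledge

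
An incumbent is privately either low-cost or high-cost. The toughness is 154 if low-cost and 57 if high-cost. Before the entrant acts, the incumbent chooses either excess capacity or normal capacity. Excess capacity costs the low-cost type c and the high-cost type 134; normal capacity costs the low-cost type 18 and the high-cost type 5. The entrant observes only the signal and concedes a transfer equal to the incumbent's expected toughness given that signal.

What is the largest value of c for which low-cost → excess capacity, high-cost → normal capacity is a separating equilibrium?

115

Under separation: excess capacity → low-cost (pays 154); normal capacity → high-cost (pays 57).
High-cost: 57 − 5 = 52 ≥ 154 − 134 = 20. Holds regardless of c. ✓
Low-cost: 154 − c ≥ 57 − 18, so c ≤ 154 − 39 = 115.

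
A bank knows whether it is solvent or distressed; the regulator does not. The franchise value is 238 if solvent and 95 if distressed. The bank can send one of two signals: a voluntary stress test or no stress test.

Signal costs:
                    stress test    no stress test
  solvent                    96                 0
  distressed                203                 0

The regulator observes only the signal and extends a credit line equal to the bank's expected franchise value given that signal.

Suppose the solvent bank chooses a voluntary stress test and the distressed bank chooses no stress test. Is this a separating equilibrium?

Yes

Under separation the regulator infers type exactly: stress test → solvent (pays 238), no stress test → distressed (pays 95).
Solvent: stress test gives 238 − 96 = 142; no stress test gives 95 − 0 = 95. No deviation. ✓
Distressed: no stress test gives 95 − 0 = 95; stress test gives 238 − 203 = 35. No deviation. ✓
Both incentive constraints hold.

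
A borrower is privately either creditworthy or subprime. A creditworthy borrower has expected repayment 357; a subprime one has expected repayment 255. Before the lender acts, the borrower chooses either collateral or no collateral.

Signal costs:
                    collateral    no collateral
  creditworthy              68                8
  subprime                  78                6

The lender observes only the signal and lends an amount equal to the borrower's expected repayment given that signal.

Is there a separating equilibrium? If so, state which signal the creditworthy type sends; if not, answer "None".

None

Try creditworthy → collateral, subprime → no collateral:
  Under separation the lender infers type exactly: collateral → creditworthy (pays 357), no collateral → subprime (pays 255).
  Creditworthy: collateral gives 357 − 68 = 289; no collateral gives 255 − 8 = 247. No deviation. ✓
  Subprime: no collateral gives 255 − 6 = 249; collateral gives 357 − 78 = 279. Would deviate. ✗
Try creditworthy → no collateral, subprime → collateral:
  Under separation the lender infers type exactly: no collateral → creditworthy (pays 357), collateral → subprime (pays 255).
  Creditworthy: no collateral gives 357 − 8 = 349; collateral gives 255 − 68 = 187. No deviation. ✓
  Subprime: collateral gives 255 − 78 = 177; no collateral gives 357 − 6 = 351. Would deviate. ✗
Neither assignment is incentive-compatible.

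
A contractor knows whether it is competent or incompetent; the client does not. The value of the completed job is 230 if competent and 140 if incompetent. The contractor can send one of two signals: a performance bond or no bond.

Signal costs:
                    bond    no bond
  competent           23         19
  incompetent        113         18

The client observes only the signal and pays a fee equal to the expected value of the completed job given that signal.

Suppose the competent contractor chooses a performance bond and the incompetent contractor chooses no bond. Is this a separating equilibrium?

Yes

If types separate, bond earns payment 230 and no bond earns 140.
Competent: bond gives 230 − 23 = 207; no bond gives 140 − 19 = 121. No deviation. ✓
Incompetent: no bond gives 140 − 18 = 122; bond gives 230 − 113 = 117. No deviation. ✓
Neither type gains from mimicking the other.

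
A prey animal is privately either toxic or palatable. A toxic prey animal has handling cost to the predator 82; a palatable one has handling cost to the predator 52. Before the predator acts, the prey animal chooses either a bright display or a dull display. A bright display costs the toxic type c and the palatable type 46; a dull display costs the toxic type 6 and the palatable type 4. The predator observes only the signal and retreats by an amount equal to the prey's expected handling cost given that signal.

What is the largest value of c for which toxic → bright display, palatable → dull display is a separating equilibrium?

36

Under separation: bright display → toxic (pays 82); dull display → palatable (pays 52).
Palatable: 52 − 4 = 48 ≥ 82 − 46 = 36. Holds regardless of c. ✓
Toxic: 82 − c ≥ 52 − 6, so c ≤ 82 − 46 = 36.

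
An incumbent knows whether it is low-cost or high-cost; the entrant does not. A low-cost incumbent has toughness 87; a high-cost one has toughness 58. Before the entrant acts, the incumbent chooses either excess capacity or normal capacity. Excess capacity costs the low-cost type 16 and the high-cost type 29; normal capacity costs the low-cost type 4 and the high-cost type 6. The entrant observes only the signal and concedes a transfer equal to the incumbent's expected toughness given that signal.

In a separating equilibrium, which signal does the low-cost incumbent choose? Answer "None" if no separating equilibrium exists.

None

Try low-cost → excess capacity, high-cost → normal capacity:
  Under separation the entrant infers type exactly: excess capacity → low-cost (pays 87), normal capacity → high-cost (pays 58).
  Low-cost: excess capacity gives 87 − 16 = 71; normal capacity gives 58 − 4 = 54. No deviation. ✓
  High-cost: normal capacity gives 58 − 6 = 52; excess capacity gives 87 − 29 = 58. Would deviate. ✗
Try low-cost → normal capacity, high-cost → excess capacity:
  Under separation the entrant infers type exactly: normal capacity → low-cost (pays 87), excess capacity → high-cost (pays 58).
  Low-cost: normal capacity gives 87 − 4 = 83; excess capacity gives 58 − 16 = 42. No deviation. ✓
  High-cost: excess capacity gives 58 − 29 = 29; normal capacity gives 87 − 6 = 81. Would deviate. ✗
Neither assignment is incentive-compatible.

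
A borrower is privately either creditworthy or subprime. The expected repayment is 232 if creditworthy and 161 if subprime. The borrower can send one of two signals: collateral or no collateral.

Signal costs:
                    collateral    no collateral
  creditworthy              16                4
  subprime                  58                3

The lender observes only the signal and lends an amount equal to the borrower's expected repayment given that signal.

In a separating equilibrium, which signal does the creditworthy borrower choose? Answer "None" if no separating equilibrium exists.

Try creditworthy → collateral, subprime → no collateral:
  Under separation the lender infers type exactly: collateral → creditworthy (pays 232), no collateral → subprime (pays 161).
  Creditworthy: collateral gives 232 − 16 = 216; no collateral gives 161 − 4 = 157. No deviation. ✓
  Subprime: no collateral gives 161 − 3 = 158; collateral gives 232 − 58 = 174. Would deviate. ✗
Try creditworthy → no collateral, subprime → collateral:
  Under separation the lender infers type exactly: no collateral → creditworthy (pays 232), collateral → subprime (pays 161).
  Creditworthy: no collateral gives 232 − 4 = 228; collateral gives 161 − 16 = 145. No deviation. ✓
  Subprime: collateral gives 161 − 58 = 103; no collateral gives 232 − 3 = 229. Would deviate. ✗
Neither assignment is incentive-compatible.

None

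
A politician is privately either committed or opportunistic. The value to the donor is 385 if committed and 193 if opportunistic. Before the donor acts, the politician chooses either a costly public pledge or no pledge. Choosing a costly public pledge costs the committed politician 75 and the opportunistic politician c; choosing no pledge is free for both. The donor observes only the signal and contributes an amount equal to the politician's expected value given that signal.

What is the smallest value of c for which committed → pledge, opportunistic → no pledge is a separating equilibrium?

Under separation: pledge → committed (pays 385); no pledge → opportunistic (pays 193).
Committed: 385 − 75 = 310 ≥ 193 − 0 = 193. Holds regardless of c. ✓
Opportunistic: 193 − 0 ≥ 385 − c, so c ≥ 385 − 193 = 192.

192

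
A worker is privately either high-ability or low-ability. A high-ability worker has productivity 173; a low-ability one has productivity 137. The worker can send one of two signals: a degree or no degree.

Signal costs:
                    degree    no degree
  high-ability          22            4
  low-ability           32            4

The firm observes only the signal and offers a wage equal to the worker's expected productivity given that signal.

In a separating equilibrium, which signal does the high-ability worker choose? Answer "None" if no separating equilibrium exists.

None

Try high-ability → degree, low-ability → no degree:
  If types separate, degree earns payment 173 and no degree earns 137.
  High-ability: degree gives 173 − 22 = 151; no degree gives 137 − 4 = 133. No deviation. ✓
  Low-ability: no degree gives 137 − 4 = 133; degree gives 173 − 32 = 141. Would deviate. ✗
Try high-ability → no degree, low-ability → degree:
  If types separate, no degree earns payment 173 and degree earns 137.
  High-ability: no degree gives 173 − 4 = 169; degree gives 137 − 22 = 115. No deviation. ✓
  Low-ability: degree gives 137 − 32 = 105; no degree gives 173 − 4 = 169. Would deviate. ✗
Neither assignment is incentive-compatible.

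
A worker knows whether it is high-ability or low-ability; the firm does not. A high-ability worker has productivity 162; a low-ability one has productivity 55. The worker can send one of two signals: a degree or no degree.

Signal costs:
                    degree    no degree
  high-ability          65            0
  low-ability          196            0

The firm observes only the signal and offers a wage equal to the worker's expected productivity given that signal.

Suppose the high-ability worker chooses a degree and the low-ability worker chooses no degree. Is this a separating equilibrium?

Yes

If types separate, degree earns payment 162 and no degree earns 55.
High-ability: degree gives 162 − 65 = 97; no degree gives 55 − 0 = 55. No deviation. ✓
Low-ability: no degree gives 55 − 0 = 55; degree gives 162 − 196 = -34. No deviation. ✓
Neither type gains from mimicking the other.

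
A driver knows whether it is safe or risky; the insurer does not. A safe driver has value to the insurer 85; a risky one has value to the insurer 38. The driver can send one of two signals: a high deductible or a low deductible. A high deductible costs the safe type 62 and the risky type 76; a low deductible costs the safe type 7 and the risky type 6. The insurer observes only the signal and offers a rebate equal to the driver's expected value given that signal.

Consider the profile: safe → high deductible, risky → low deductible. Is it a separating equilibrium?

Under separation the insurer infers type exactly: high deductible → safe (pays 85), low deductible → risky (pays 38).
Safe: high deductible gives 85 − 62 = 23; low deductible gives 38 − 7 = 31. Would deviate. ✗
Risky: low deductible gives 38 − 6 = 32; high deductible gives 85 − 76 = 9. No deviation. ✓

No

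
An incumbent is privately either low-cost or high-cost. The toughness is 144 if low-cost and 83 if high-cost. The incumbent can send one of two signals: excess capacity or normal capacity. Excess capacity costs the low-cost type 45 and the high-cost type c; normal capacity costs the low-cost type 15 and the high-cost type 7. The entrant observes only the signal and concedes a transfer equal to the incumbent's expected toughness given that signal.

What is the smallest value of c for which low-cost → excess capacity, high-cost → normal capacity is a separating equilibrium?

Under separation: excess capacity → low-cost (pays 144); normal capacity → high-cost (pays 83).
Low-cost: 144 − 45 = 99 ≥ 83 − 15 = 68. Holds regardless of c. ✓
High-cost: 83 − 7 ≥ 144 − c, so c ≥ 144 − 76 = 68.

68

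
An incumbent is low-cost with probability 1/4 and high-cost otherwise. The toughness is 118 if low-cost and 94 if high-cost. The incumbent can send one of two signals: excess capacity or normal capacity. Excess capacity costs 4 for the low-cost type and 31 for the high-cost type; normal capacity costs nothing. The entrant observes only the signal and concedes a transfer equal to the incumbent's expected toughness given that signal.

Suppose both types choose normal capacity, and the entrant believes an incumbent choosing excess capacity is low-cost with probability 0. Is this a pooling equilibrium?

At the pooled signal (normal capacity) the entrant holds the prior 1/4 and pays 1/4·118 + 3/4·94 = 100. Off-path (excess capacity) belief 0 gives 0·118 + 1·94 = 94.
Low-cost: normal capacity gives 100 − 0 = 100; excess capacity gives 94 − 4 = 90. Stays. ✓
High-cost: normal capacity gives 100 − 0 = 100; excess capacity gives 94 − 31 = 63. Stays. ✓

Yes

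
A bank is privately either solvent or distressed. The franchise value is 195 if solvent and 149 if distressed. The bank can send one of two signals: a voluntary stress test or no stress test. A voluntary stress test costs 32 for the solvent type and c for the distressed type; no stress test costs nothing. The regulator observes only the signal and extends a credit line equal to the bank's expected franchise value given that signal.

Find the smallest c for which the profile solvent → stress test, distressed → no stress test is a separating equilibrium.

46

Under separation: stress test → solvent (pays 195); no stress test → distressed (pays 149).
Solvent: 195 − 32 = 163 ≥ 149 − 0 = 149. Holds regardless of c. ✓
Distressed: 149 − 0 ≥ 195 − c, so c ≥ 195 − 149 = 46.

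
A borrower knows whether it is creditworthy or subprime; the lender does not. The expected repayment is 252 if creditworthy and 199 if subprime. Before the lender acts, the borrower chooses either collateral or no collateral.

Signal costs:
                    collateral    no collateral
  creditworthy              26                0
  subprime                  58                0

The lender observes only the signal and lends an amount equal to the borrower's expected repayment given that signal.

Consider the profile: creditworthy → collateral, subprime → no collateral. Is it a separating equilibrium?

Under separation the lender infers type exactly: collateral → creditworthy (pays 252), no collateral → subprime (pays 199).
Creditworthy: collateral gives 252 − 26 = 226; no collateral gives 199 − 0 = 199. No deviation. ✓
Subprime: no collateral gives 199 − 0 = 199; collateral gives 252 − 58 = 194. No deviation. ✓
Neither type gains from mimicking the other.

Yes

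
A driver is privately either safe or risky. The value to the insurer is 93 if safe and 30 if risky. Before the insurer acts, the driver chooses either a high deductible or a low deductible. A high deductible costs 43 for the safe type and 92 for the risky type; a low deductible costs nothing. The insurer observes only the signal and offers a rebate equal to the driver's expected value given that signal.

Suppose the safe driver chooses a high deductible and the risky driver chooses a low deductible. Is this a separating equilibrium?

Yes

If types separate, high deductible earns payment 93 and low deductible earns 30.
Safe: high deductible gives 93 − 43 = 50; low deductible gives 30 − 0 = 30. No deviation. ✓
Risky: low deductible gives 30 − 0 = 30; high deductible gives 93 − 92 = 1. No deviation. ✓
Both incentive constraints hold.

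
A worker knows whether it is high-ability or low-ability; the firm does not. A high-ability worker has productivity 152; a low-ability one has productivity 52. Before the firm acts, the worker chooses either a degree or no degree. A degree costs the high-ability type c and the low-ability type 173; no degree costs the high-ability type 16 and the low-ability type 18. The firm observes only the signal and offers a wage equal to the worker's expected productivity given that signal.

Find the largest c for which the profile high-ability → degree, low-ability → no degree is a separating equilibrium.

116

Under separation: degree → high-ability (pays 152); no degree → low-ability (pays 52).
Low-ability: 52 − 18 = 34 ≥ 152 − 173 = -21. Holds regardless of c. ✓
High-ability: 152 − c ≥ 52 − 16, so c ≤ 152 − 36 = 116.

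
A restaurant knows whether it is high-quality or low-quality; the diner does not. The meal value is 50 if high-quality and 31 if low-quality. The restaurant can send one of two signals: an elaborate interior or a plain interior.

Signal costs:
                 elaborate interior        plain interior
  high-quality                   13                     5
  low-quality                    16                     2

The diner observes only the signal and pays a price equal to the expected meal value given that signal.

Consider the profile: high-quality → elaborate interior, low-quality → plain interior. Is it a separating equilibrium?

Under separation the diner infers type exactly: elaborate interior → high-quality (pays 50), plain interior → low-quality (pays 31).
High-quality: elaborate interior gives 50 − 13 = 37; plain interior gives 31 − 5 = 26. No deviation. ✓
Low-quality: plain interior gives 31 − 2 = 29; elaborate interior gives 50 − 16 = 34. Would deviate. ✗

No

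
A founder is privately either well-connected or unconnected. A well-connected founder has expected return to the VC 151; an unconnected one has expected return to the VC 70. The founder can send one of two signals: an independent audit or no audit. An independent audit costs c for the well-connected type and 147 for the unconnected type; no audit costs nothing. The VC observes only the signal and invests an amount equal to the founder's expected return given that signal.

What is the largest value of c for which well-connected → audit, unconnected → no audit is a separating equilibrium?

81

Under separation: audit → well-connected (pays 151); no audit → unconnected (pays 70).
Unconnected: 70 − 0 = 70 ≥ 151 − 147 = 4. Holds regardless of c. ✓
Well-connected: 151 − c ≥ 70 − 0, so c ≤ 151 − 70 = 81.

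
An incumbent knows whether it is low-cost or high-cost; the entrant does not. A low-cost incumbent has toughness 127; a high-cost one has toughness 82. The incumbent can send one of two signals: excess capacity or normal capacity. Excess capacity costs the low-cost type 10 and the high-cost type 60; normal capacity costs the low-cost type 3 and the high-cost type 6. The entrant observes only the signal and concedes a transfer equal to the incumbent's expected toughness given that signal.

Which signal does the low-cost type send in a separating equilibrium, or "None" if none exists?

excess capacity

Try low-cost → excess capacity, high-cost → normal capacity:
  If types separate, excess capacity earns payment 127 and normal capacity earns 82.
  Low-cost: excess capacity gives 127 − 10 = 117; normal capacity gives 82 − 3 = 79. No deviation. ✓
  High-cost: normal capacity gives 82 − 6 = 76; excess capacity gives 127 − 60 = 67. No deviation. ✓
Both hold — the low-cost type sends excess capacity.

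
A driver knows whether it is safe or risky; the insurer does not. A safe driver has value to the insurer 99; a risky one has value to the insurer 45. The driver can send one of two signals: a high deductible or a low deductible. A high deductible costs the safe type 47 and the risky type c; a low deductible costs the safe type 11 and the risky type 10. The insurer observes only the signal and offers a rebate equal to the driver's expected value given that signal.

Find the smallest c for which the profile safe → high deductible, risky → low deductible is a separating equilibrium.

64

Under separation: high deductible → safe (pays 99); low deductible → risky (pays 45).
Safe: 99 − 47 = 52 ≥ 45 − 11 = 34. Holds regardless of c. ✓
Risky: 45 − 10 ≥ 99 − c, so c ≥ 99 − 35 = 64.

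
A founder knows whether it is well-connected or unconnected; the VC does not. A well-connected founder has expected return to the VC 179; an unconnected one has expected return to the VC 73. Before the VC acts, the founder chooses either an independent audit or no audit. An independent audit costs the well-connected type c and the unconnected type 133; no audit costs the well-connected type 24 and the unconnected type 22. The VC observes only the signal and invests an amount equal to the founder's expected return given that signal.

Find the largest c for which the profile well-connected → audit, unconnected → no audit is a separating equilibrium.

Under separation: audit → well-connected (pays 179); no audit → unconnected (pays 73).
Unconnected: 73 − 22 = 51 ≥ 179 − 133 = 46. Holds regardless of c. ✓
Well-connected: 179 − c ≥ 73 − 24, so c ≤ 179 − 49 = 130.

130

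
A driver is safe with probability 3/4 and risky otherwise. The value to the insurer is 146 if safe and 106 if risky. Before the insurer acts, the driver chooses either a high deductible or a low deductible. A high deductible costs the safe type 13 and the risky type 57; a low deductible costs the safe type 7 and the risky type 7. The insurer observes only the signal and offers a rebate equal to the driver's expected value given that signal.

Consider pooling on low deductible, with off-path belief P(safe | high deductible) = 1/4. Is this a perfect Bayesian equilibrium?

At the pooled signal (low deductible) the insurer holds the prior 3/4 and pays 3/4·146 + 1/4·106 = 136. Off-path (high deductible) belief 1/4 gives 1/4·146 + 3/4·106 = 116.
Safe: low deductible gives 136 − 7 = 129; high deductible gives 116 − 13 = 103. Stays. ✓
Risky: low deductible gives 136 − 7 = 129; high deductible gives 116 − 57 = 59. Stays. ✓

Yes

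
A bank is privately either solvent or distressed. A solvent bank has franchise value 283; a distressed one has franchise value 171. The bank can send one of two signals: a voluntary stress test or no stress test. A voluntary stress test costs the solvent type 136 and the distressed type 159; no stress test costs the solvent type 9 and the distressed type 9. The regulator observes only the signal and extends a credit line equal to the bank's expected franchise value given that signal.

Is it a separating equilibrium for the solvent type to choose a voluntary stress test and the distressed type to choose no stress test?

No

Under separation the regulator infers type exactly: stress test → solvent (pays 283), no stress test → distressed (pays 171).
Solvent: stress test gives 283 − 136 = 147; no stress test gives 171 − 9 = 162. Would deviate. ✗
Distressed: no stress test gives 171 − 9 = 162; stress test gives 283 − 159 = 124. No deviation. ✓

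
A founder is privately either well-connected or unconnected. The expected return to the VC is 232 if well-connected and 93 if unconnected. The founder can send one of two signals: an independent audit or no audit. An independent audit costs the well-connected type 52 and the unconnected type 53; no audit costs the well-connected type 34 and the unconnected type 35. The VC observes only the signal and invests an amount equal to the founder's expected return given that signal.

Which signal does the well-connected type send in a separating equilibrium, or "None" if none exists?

Try well-connected → audit, unconnected → no audit:
  Under separation the VC infers type exactly: audit → well-connected (pays 232), no audit → unconnected (pays 93).
  Well-connected: audit gives 232 − 52 = 180; no audit gives 93 − 34 = 59. No deviation. ✓
  Unconnected: no audit gives 93 − 35 = 58; audit gives 232 − 53 = 179. Would deviate. ✗
Try well-connected → no audit, unconnected → audit:
  Under separation the VC infers type exactly: no audit → well-connected (pays 232), audit → unconnected (pays 93).
  Well-connected: no audit gives 232 − 34 = 198; audit gives 93 − 52 = 41. No deviation. ✓
  Unconnected: audit gives 93 − 53 = 40; no audit gives 232 − 35 = 197. Would deviate. ✗
Neither assignment is incentive-compatible.

None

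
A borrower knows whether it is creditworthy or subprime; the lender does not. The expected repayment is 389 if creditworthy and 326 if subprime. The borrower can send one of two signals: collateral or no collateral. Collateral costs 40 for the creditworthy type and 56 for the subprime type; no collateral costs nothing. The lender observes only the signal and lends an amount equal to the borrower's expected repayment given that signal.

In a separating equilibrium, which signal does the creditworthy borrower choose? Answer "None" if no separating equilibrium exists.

Try creditworthy → collateral, subprime → no collateral:
  If types separate, collateral earns payment 389 and no collateral earns 326.
  Creditworthy: collateral gives 389 − 40 = 349; no collateral gives 326 − 0 = 326. No deviation. ✓
  Subprime: no collateral gives 326 − 0 = 326; collateral gives 389 − 56 = 333. Would deviate. ✗
Try creditworthy → no collateral, subprime → collateral:
  If types separate, no collateral earns payment 389 and collateral earns 326.
  Creditworthy: no collateral gives 389 − 0 = 389; collateral gives 326 − 40 = 286. No deviation. ✓
  Subprime: collateral gives 326 − 56 = 270; no collateral gives 389 − 0 = 389. Would deviate. ✗
Neither assignment is incentive-compatible.

None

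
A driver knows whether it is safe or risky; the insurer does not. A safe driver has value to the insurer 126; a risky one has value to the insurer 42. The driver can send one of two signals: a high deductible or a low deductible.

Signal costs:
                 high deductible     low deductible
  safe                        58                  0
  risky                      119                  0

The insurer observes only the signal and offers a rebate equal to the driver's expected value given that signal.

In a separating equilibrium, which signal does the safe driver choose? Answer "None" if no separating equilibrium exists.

Try safe → high deductible, risky → low deductible:
  Under separation the insurer infers type exactly: high deductible → safe (pays 126), low deductible → risky (pays 42).
  Safe: high deductible gives 126 − 58 = 68; low deductible gives 42 − 0 = 42. No deviation. ✓
  Risky: low deductible gives 42 − 0 = 42; high deductible gives 126 − 119 = 7. No deviation. ✓
Both hold — the safe type sends high deductible.

high deductible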